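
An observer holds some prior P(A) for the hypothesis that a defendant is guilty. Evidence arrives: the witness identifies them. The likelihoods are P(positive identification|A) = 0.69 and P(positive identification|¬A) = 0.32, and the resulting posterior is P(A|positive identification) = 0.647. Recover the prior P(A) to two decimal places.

Bayes' rule in odds form gives O(A|E) = O(A)·[P(E|A)/P(E|¬A)], hence O(A) = O(A|E)/LR.
Posterior odds = 0.647/(1−0.647) = 1.8329. LR = 0.69/0.32 = 2.1562.
Prior odds = 1.8329/2.1562 = 0.8501, so P(A) = 0.8501/(1+0.8501) ≈ 0.46.

P(A) = 0.46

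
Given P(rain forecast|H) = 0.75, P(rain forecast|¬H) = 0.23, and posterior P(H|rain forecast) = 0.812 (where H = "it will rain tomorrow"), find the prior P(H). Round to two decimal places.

In odds form, posterior odds = prior odds × likelihood ratio, so prior odds = posterior odds ÷ LR.
Posterior odds = 0.812/(1−0.812) = 4.3191. LR = 0.75/0.23 = 3.2609.
Prior odds = 4.3191/3.2609 = 1.3245, so P(H) = 1.3245/(1+1.3245) ≈ 0.57.

P(H) = 0.57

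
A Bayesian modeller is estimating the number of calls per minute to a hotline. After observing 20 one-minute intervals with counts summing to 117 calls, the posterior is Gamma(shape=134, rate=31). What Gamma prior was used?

Gamma(shape=17, rate=11)

A Gamma(α, β) prior (rate parametrization) on a Poisson rate with n observations summing to S gives posterior Gamma(α+S, β+n).
So α = 134 − 117 = 17 and β = 31 − 20 = 11.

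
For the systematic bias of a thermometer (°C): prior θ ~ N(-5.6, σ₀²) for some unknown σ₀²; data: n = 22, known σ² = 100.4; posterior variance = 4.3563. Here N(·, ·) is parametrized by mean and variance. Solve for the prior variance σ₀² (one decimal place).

Posterior precision equals prior precision plus data precision: 1/σ_n² = 1/σ₀² + n/σ².
So 1/σ₀² = 1/4.3563 − 22/100.4 = 0.229553 − 0.219124 = 0.010429.
Hence σ₀² = 1/0.010429 ≈ 95.9.

σ₀² = 95.9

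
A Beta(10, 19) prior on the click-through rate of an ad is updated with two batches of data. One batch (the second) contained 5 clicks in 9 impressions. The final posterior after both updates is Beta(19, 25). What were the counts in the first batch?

Sequential conjugate updates are equivalent to a single update on the pooled data, so total successes = posterior α − prior α and total failures = posterior β − prior β.
Total across both batches: 19−10=9 clicks, 25−19=6 non-clicks.
Subtract the second batch: 9−5=4 clicks and 6−4=2 non-clicks.

4 clicks and 2 non-clicks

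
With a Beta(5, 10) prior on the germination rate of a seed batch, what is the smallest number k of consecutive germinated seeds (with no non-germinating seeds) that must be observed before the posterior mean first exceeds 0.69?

After k germinated seeds and 0 non-germinating seeds the posterior is Beta(5+k, 10), with mean (5+k)/(5+10+k).
Set (5+k)/(15+k) > 0.69 and solve: k > (0.69·15 − 5)/(1 − 0.69) = 17.258.
The smallest integer exceeding 17.258 is 18, and checking k=18: (23)/(33) = 0.6970 > 0.69.

k = 18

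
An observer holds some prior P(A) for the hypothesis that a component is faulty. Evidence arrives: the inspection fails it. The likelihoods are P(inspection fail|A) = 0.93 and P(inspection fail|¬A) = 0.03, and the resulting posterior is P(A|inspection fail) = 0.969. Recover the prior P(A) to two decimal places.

Bayes' rule in odds form gives O(A|E) = O(A)·[P(E|A)/P(E|¬A)], hence O(A) = O(A|E)/LR.
Posterior odds = 0.969/(1−0.969) = 31.2581. LR = 0.93/0.03 = 31.0000.
Prior odds = 31.2581/31.0000 = 1.0083, so P(A) = 1.0083/(1+1.0083) ≈ 0.50.

P(A) = 0.50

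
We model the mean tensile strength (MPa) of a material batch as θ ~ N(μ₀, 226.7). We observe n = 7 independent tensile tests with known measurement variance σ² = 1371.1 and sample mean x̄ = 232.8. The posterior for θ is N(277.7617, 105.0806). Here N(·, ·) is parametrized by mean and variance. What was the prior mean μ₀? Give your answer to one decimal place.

μ₀ = 329.8

With known observation variance, the Normal–Normal posterior has precision τ_n = τ₀ + n/σ² and mean μ_n = (τ₀μ₀ + (n/σ²)x̄)/τ_n.
Here τ₀ = 1/226.7 = 0.004411 and τ_data = 7/1371.1 = 0.005105, so τ_n = 0.009516.
Rearranging for μ₀: μ₀ = (μ_n·τ_n − τ_data·x̄)/τ₀ = (277.7617·0.009516 − 0.005105·232.8) / 0.004411 = 1.454736/0.004411 ≈ 329.8.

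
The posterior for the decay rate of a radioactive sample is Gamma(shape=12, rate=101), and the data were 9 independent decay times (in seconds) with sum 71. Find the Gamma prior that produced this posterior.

Gamma(shape=3, rate=30)

Gamma–exponential conjugacy: posterior shape = α + n, posterior rate = β + Σtᵢ.
So α = 12 − 9 = 3 and β = 101 − 71 = 30.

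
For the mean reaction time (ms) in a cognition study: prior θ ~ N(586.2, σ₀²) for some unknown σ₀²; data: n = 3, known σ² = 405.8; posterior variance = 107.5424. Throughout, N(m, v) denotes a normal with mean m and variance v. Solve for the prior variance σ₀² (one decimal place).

σ₀² = 524.7

Posterior precision equals prior precision plus data precision: 1/σ_n² = 1/σ₀² + n/σ².
So 1/σ₀² = 1/107.5424 − 3/405.8 = 0.009299 − 0.007393 = 0.001906.
Hence σ₀² = 1/0.001906 ≈ 524.7.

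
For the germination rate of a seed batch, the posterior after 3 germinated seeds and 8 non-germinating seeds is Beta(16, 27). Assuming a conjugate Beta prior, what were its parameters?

Beta is conjugate to the binomial likelihood: posterior = Beta(α+s, β+f).
So α = 16 − 3 = 13 and β = 27 − 8 = 19.

Beta(13, 19)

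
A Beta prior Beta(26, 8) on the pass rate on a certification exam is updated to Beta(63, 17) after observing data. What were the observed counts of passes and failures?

Beta is conjugate to the binomial likelihood: posterior = Beta(a+s, b+f).
So s = 63 − 26 = 37 and f = 17 − 8 = 9.

37 passes and 9 failures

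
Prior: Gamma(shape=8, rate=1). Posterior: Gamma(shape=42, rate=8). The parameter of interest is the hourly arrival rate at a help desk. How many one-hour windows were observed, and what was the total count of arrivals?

n = 7 one-hour windows with total 34 arrivals

A Gamma(α, β) prior (rate parametrization) on a Poisson rate with n observations summing to S gives posterior Gamma(α+S, β+n).
Matching: Σxᵢ = 42 − 8 = 34 and n = 8 − 1 = 7.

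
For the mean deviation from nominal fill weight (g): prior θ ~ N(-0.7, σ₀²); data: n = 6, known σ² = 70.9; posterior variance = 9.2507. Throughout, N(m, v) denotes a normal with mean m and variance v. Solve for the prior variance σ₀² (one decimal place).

σ₀² = 42.6

For the Normal–Normal model with known σ², precisions add: τ_n = τ₀ + n/σ².
So 1/σ₀² = 1/9.2507 − 6/70.9 = 0.108100 − 0.084626 = 0.023474.
Hence σ₀² = 1/0.023474 ≈ 42.6.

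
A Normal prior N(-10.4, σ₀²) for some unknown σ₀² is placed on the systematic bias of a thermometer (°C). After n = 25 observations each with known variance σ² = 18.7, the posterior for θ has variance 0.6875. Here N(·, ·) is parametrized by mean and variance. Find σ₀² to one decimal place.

Posterior precision equals prior precision plus data precision: 1/σ_n² = 1/σ₀² + n/σ².
So 1/σ₀² = 1/0.6875 − 25/18.7 = 1.454545 − 1.336898 = 0.117647.
Hence σ₀² = 1/0.117647 ≈ 8.5.

σ₀² = 8.5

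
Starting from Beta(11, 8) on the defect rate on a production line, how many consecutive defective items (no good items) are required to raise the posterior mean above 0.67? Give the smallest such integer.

After k defective items and 0 good items the posterior is Beta(11+k, 8), with mean (11+k)/(11+8+k).
Set (11+k)/(19+k) > 0.67 and solve: k > (0.67·19 − 11)/(1 − 0.67) = 5.242.
The smallest integer exceeding 5.242 is 6.

k = 6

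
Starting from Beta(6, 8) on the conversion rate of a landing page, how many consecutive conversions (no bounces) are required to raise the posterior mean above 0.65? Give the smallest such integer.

After k conversions and 0 bounces the posterior is Beta(6+k, 8), with mean (6+k)/(6+8+k).
Set (6+k)/(14+k) > 0.65 and solve: k > (0.65·14 − 6)/(1 − 0.65) = 8.857.
The smallest integer exceeding 8.857 is 9, and checking k=9: (15)/(23) = 0.6522 > 0.65.

k = 9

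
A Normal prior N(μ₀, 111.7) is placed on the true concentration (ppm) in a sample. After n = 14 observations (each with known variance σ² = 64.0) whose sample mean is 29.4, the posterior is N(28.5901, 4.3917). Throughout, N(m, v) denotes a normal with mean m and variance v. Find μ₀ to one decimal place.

μ₀ = 8.8

The posterior mean is a precision-weighted average: μ_n = (τ₀μ₀ + τ_data·x̄)/(τ₀+τ_data), with τ₀=1/σ₀² and τ_data=n/σ².
Here τ₀ = 1/111.7 = 0.008953 and τ_data = 14/64.0 = 0.218750, so τ_n = 0.227703.
Rearranging for μ₀: μ₀ = (μ_n·τ_n − τ_data·x̄)/τ₀ = (28.5901·0.227703 − 0.218750·29.4) / 0.008953 = 0.078802/0.008953 ≈ 8.8.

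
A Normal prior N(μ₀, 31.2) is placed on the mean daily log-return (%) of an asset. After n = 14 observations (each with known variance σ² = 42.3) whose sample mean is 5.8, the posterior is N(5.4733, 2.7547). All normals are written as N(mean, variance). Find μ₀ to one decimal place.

The posterior mean is a precision-weighted average: μ_n = (τ₀μ₀ + τ_data·x̄)/(τ₀+τ_data), with τ₀=1/σ₀² and τ_data=n/σ².
Here τ₀ = 1/31.2 = 0.032051 and τ_data = 14/42.3 = 0.330969, so τ_n = 0.363020.
Rearranging for μ₀: μ₀ = (μ_n·τ_n − τ_data·x̄)/τ₀ = (5.4733·0.363020 − 0.330969·5.8) / 0.032051 = 0.067297/0.032051 ≈ 2.1.

μ₀ = 2.1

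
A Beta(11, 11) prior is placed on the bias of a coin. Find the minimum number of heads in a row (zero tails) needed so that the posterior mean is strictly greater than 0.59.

k = 5

After k heads and 0 tails the posterior is Beta(11+k, 11), with mean (11+k)/(11+11+k).
Set (11+k)/(22+k) > 0.59 and solve: k > (0.59·22 − 11)/(1 − 0.59) = 4.829.
The smallest integer exceeding 4.829 is 5, and checking k=5: (16)/(27) = 0.5926 > 0.59.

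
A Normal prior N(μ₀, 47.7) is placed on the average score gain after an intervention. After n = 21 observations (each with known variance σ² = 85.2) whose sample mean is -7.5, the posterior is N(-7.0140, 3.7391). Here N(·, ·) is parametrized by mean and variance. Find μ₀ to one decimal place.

The posterior mean is a precision-weighted average: μ_n = (τ₀μ₀ + τ_data·x̄)/(τ₀+τ_data), with τ₀=1/σ₀² and τ_data=n/σ².
Here τ₀ = 1/47.7 = 0.020964 and τ_data = 21/85.2 = 0.246479, so τ_n = 0.267443.
Rearranging for μ₀: μ₀ = (μ_n·τ_n − τ_data·x̄)/τ₀ = (-7.0140·0.267443 − 0.246479·-7.5) / 0.020964 = -0.027253/0.020964 ≈ -1.3.

μ₀ = -1.3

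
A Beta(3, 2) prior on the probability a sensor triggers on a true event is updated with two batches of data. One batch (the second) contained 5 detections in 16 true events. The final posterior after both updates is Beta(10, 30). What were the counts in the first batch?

2 detections and 17 misses

Because Beta–binomial updating is additive in the counts, the combined data contributed (α_post−α_prior, β_post−β_prior) successes and failures.
Total across both batches: 10−3=7 detections, 30−2=28 misses.
Subtract the second batch: 7−5=2 detections and 28−11=17 misses.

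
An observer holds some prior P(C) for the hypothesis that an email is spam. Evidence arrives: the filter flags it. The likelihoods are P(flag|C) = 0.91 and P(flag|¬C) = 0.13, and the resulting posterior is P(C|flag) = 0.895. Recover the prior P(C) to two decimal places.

Bayes' rule in odds form gives O(C|E) = O(C)·[P(E|C)/P(E|¬C)], hence O(C) = O(C|E)/LR.
Posterior odds = 0.895/(1−0.895) = 8.5238. LR = 0.91/0.13 = 7.0000.
Prior odds = 8.5238/7.0000 = 1.2177, so P(C) = 1.2177/(1+1.2177) ≈ 0.55.

P(C) = 0.55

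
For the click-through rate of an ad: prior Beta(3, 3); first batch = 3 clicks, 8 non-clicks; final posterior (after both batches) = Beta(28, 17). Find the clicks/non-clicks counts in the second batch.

22 clicks and 6 non-clicks

Because Beta–binomial updating is additive in the counts, the combined data contributed (α_post−α_prior, β_post−β_prior) successes and failures.
Total across both batches: 28−3=25 clicks, 17−3=14 non-clicks.
Subtract the first batch: 25−3=22 clicks and 14−8=6 non-clicks.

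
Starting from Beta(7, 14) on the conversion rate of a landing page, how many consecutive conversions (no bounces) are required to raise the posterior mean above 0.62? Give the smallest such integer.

k = 16

After k conversions and 0 bounces the posterior is Beta(7+k, 14), with mean (7+k)/(7+14+k).
Set (7+k)/(21+k) > 0.62 and solve: k > (0.62·21 − 7)/(1 − 0.62) = 15.842.
The smallest integer exceeding 15.842 is 16, and checking k=16: (23)/(37) = 0.6216 > 0.62.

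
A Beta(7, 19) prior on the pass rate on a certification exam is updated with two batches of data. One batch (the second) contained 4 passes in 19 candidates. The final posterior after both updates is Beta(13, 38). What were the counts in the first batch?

Sequential conjugate updates are equivalent to a single update on the pooled data, so total successes = posterior α − prior α and total failures = posterior β − prior β.
Total across both batches: 13−7=6 passes, 38−19=19 failures.
Subtract the second batch: 6−4=2 passes and 19−15=4 failures.

2 passes and 4 failures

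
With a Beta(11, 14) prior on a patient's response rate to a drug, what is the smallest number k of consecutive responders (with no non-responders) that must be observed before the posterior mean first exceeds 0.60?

k = 11

After k responders and 0 non-responders the posterior is Beta(11+k, 14), with mean (11+k)/(11+14+k).
Set (11+k)/(25+k) > 0.60 and solve: k > (0.60·25 − 11)/(1 − 0.60) = 10.000.
The smallest integer exceeding 10.000 is 11, and checking k=11: (22)/(36) = 0.6111 > 0.60.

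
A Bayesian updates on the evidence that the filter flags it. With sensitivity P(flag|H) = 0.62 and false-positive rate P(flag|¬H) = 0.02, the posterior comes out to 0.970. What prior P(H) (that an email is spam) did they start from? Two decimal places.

Bayes' rule in odds form gives O(H|E) = O(H)·[P(E|H)/P(E|¬H)], hence O(H) = O(H|E)/LR.
Posterior odds = 0.970/(1−0.970) = 32.3333. LR = 0.62/0.02 = 31.0000.
Prior odds = 32.3333/31.0000 = 1.0430, so P(H) = 1.0430/(1+1.0430) ≈ 0.51.

P(H) = 0.51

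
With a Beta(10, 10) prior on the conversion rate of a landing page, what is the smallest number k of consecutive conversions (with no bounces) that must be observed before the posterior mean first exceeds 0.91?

k = 92

After k conversions and 0 bounces the posterior is Beta(10+k, 10), with mean (10+k)/(10+10+k).
Set (10+k)/(20+k) > 0.91 and solve: k > (0.91·20 − 10)/(1 − 0.91) = 91.111.
The smallest integer exceeding 91.111 is 92, and checking k=92: (102)/(112) = 0.9107 > 0.91.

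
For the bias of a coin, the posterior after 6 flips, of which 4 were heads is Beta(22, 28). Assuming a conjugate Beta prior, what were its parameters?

Beta(18, 26)

Under Beta–binomial conjugacy the posterior parameters are (a+s, b+f).
Subtract the data counts: 22−4=18, 28−2=26.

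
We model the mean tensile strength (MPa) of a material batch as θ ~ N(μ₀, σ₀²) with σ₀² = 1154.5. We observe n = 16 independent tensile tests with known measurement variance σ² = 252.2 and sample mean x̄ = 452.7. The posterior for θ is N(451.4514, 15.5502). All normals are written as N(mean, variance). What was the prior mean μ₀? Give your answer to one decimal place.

With known observation variance, the Normal–Normal posterior has precision τ_n = τ₀ + n/σ² and mean μ_n = (τ₀μ₀ + (n/σ²)x̄)/τ_n.
Here τ₀ = 1/1154.5 = 0.000866 and τ_data = 16/252.2 = 0.063442, so τ_n = 0.064308.
Rearranging for μ₀: μ₀ = (μ_n·τ_n − τ_data·x̄)/τ₀ = (451.4514·0.064308 − 0.063442·452.7) / 0.000866 = 0.311743/0.000866 ≈ 360.0.

μ₀ = 360.0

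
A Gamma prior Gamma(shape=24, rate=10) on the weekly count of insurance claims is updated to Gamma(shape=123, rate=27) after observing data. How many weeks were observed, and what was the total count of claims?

A Gamma(α, β) prior (rate parametrization) on a Poisson rate with n observations summing to S gives posterior Gamma(α+S, β+n).
Matching: Σxᵢ = 123 − 24 = 99 and n = 27 − 10 = 17.

n = 17 weeks with total 99 claims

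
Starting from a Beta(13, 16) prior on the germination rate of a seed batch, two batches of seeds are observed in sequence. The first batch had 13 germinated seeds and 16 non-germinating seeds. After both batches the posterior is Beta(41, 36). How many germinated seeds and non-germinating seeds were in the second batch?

Because Beta–binomial updating is additive in the counts, the combined data contributed (α_post−α_prior, β_post−β_prior) successes and failures.
Total across both batches: 41−13=28 germinated seeds, 36−16=20 non-germinating seeds.
Subtract the first batch: 28−13=15 germinated seeds and 20−16=4 non-germinating seeds.

15 germinated seeds and 4 non-germinating seeds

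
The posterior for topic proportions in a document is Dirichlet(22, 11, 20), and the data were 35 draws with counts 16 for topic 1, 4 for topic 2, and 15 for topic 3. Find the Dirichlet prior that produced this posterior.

Dirichlet(6, 7, 5)

For a Dirichlet(α) prior with multinomial counts c, the posterior is Dirichlet(α + c) componentwise.
Subtract each count from the matching posterior parameter: 22−16=6, 11−4=7, 20−15=5.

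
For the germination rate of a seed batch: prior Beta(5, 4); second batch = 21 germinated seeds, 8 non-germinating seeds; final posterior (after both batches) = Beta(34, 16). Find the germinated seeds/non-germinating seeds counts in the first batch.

8 germinated seeds and 4 non-germinating seeds

Because Beta–binomial updating is additive in the counts, the combined data contributed (α_post−α_prior, β_post−β_prior) successes and failures.
Total across both batches: 34−5=29 germinated seeds, 16−4=12 non-germinating seeds.
Subtract the second batch: 29−21=8 germinated seeds and 12−8=4 non-germinating seeds.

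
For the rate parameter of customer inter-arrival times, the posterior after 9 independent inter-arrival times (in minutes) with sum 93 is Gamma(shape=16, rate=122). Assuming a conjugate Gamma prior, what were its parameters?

Gamma(shape=7, rate=29)

For an exponential likelihood with a Gamma(α, β) prior on the rate, n observations with total T give posterior Gamma(α+n, β+T).
So α = 16 − 9 = 7 and β = 122 − 93 = 29.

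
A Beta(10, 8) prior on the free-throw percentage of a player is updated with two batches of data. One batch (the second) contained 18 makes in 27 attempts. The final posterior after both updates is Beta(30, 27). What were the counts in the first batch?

2 makes and 10 misses

Because Beta–binomial updating is additive in the counts, the combined data contributed (α_post−α_prior, β_post−β_prior) successes and failures.
Total across both batches: 30−10=20 makes, 27−8=19 misses.
Subtract the second batch: 20−18=2 makes and 19−9=10 misses.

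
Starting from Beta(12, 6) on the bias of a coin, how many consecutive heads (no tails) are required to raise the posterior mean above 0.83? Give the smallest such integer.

k = 18

After k heads and 0 tails the posterior is Beta(12+k, 6), with mean (12+k)/(12+6+k).
Set (12+k)/(18+k) > 0.83 and solve: k > (0.83·18 − 12)/(1 − 0.83) = 17.294.
The smallest integer exceeding 17.294 is 18, and checking k=18: (30)/(36) = 0.8333 > 0.83.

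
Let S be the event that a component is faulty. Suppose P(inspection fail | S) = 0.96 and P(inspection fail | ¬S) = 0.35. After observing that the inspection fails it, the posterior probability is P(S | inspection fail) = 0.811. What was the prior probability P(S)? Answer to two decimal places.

P(S) = 0.61

Bayes' rule in odds form gives O(S|E) = O(S)·[P(E|S)/P(E|¬S)], hence O(S) = O(S|E)/LR.
Posterior odds = 0.811/(1−0.811) = 4.2910. LR = 0.96/0.35 = 2.7429.
Prior odds = 4.2910/2.7429 = 1.5644, so P(S) = 1.5644/(1+1.5644) ≈ 0.61.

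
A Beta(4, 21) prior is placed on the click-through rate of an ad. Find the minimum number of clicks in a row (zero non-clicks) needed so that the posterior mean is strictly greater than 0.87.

After k clicks and 0 non-clicks the posterior is Beta(4+k, 21), with mean (4+k)/(4+21+k).
Set (4+k)/(25+k) > 0.87 and solve: k > (0.87·25 − 4)/(1 − 0.87) = 136.538.
The smallest integer exceeding 136.538 is 137.

k = 137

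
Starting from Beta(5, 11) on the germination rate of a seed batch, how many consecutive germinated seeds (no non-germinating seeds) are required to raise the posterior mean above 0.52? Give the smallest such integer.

k = 7

After k germinated seeds and 0 non-germinating seeds the posterior is Beta(5+k, 11), with mean (5+k)/(5+11+k).
Set (5+k)/(16+k) > 0.52 and solve: k > (0.52·16 − 5)/(1 − 0.52) = 6.917.
The smallest integer exceeding 6.917 is 7, and checking k=7: (12)/(23) = 0.5217 > 0.52.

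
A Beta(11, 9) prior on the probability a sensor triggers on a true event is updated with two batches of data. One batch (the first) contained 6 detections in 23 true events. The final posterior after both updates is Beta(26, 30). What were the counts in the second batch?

9 detections and 4 misses

Because Beta–binomial updating is additive in the counts, the combined data contributed (α_post−α_prior, β_post−β_prior) successes and failures.
Total across both batches: 26−11=15 detections, 30−9=21 misses.
Subtract the first batch: 15−6=9 detections and 21−17=4 misses.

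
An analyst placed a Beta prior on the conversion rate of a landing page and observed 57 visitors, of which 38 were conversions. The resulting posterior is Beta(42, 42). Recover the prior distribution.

Beta(4, 23)

Under Beta–binomial conjugacy the posterior parameters are (a+s, b+f).
So a = 42 − 38 = 4 and b = 42 − 19 = 23.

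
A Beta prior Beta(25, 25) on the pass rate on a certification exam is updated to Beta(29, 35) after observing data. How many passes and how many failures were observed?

Under Beta–binomial conjugacy the posterior parameters are (α+s, β+f).
Match parameters: s=29−25=4, f=35−25=10.

4 passes and 10 failures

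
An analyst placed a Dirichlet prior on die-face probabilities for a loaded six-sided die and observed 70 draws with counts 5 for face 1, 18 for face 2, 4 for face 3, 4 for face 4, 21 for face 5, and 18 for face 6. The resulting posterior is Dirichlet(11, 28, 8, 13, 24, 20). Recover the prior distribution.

Dirichlet(6, 10, 4, 9, 3, 2)

For a Dirichlet(α) prior with multinomial counts c, the posterior is Dirichlet(α + c) componentwise.
Subtract each count from the matching posterior parameter: 11−5=6, 28−18=10, 8−4=4, 13−4=9, 24−21=3, 20−18=2.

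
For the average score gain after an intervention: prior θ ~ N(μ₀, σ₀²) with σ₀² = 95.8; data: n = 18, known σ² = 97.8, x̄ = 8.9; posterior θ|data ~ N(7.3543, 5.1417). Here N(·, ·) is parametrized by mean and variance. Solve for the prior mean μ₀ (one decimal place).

μ₀ = -19.9

With known observation variance, the Normal–Normal posterior has precision τ_n = τ₀ + n/σ² and mean μ_n = (τ₀μ₀ + (n/σ²)x̄)/τ_n.
Here τ₀ = 1/95.8 = 0.010438 and τ_data = 18/97.8 = 0.184049, so τ_n = 0.194487.
Rearranging for μ₀: μ₀ = (μ_n·τ_n − τ_data·x̄)/τ₀ = (7.3543·0.194487 − 0.184049·8.9) / 0.010438 = -0.207720/0.010438 ≈ -19.9.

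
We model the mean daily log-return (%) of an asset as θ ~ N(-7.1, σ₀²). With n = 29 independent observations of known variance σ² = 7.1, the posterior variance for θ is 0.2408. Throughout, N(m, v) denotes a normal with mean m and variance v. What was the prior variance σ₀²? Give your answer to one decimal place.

For the Normal–Normal model with known σ², precisions add: τ_n = τ₀ + n/σ².
So 1/σ₀² = 1/0.2408 − 29/7.1 = 4.152824 − 4.084507 = 0.068317.
Hence σ₀² = 1/0.068317 ≈ 14.6.

σ₀² = 14.6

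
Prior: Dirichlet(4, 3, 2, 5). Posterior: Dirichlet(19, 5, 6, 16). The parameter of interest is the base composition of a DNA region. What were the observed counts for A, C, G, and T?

counts (15, 2, 4, 11)

For a Dirichlet(α) prior with multinomial counts c, the posterior is Dirichlet(α + c) componentwise.
Counts are posterior − prior componentwise: 19−4=15, 5−3=2, 6−2=4, 16−5=11.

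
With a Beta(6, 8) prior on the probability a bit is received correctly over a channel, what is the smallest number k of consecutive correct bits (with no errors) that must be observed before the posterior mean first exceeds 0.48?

k = 2

After k correct bits and 0 errors the posterior is Beta(6+k, 8), with mean (6+k)/(6+8+k).
Set (6+k)/(14+k) > 0.48 and solve: k > (0.48·14 − 6)/(1 − 0.48) = 1.385.
The smallest integer exceeding 1.385 is 2, and checking k=2: (8)/(16) = 0.5000 > 0.48.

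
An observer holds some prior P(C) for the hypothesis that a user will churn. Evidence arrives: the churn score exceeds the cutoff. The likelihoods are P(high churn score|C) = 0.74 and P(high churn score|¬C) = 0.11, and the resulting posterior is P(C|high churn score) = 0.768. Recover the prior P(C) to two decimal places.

Bayes' rule in odds form gives O(C|E) = O(C)·[P(E|C)/P(E|¬C)], hence O(C) = O(C|E)/LR.
Posterior odds = 0.768/(1−0.768) = 3.3103. LR = 0.74/0.11 = 6.7273.
Prior odds = 3.3103/6.7273 = 0.4921, so P(C) = 0.4921/(1+0.4921) ≈ 0.33.

P(C) = 0.33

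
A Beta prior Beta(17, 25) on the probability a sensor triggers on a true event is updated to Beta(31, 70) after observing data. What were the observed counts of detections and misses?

A Beta(a, b) prior with s successes and f failures in binomial data gives a Beta(a+s, b+f) posterior.
Match parameters: s=31−17=14, f=70−25=45.

14 detections and 45 misses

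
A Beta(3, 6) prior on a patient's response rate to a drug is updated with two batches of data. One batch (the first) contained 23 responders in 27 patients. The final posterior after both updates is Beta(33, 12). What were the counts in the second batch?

Because Beta–binomial updating is additive in the counts, the combined data contributed (α_post−α_prior, β_post−β_prior) successes and failures.
Total across both batches: 33−3=30 responders, 12−6=6 non-responders.
Subtract the first batch: 30−23=7 responders and 6−4=2 non-responders.

7 responders and 2 non-responders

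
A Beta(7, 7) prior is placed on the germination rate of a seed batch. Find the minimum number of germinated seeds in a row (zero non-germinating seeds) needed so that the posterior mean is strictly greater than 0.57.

k = 3

After k germinated seeds and 0 non-germinating seeds the posterior is Beta(7+k, 7), with mean (7+k)/(7+7+k).
Set (7+k)/(14+k) > 0.57 and solve: k > (0.57·14 − 7)/(1 − 0.57) = 2.279.
The smallest integer exceeding 2.279 is 3.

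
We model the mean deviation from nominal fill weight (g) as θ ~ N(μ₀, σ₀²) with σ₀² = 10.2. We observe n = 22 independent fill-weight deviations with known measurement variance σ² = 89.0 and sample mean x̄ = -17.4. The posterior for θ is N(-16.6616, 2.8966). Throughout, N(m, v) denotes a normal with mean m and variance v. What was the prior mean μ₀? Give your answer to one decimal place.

μ₀ = -14.8

With known observation variance, the Normal–Normal posterior has precision τ_n = τ₀ + n/σ² and mean μ_n = (τ₀μ₀ + (n/σ²)x̄)/τ_n.
Here τ₀ = 1/10.2 = 0.098039 and τ_data = 22/89.0 = 0.247191, so τ_n = 0.345230.
Rearranging for μ₀: μ₀ = (μ_n·τ_n − τ_data·x̄)/τ₀ = (-16.6616·0.345230 − 0.247191·-17.4) / 0.098039 = -1.450961/0.098039 ≈ -14.8.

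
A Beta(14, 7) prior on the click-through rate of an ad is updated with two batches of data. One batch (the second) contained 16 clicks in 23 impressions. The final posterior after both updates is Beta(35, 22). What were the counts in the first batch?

5 clicks and 8 non-clicks

Because Beta–binomial updating is additive in the counts, the combined data contributed (α_post−α_prior, β_post−β_prior) successes and failures.
Total across both batches: 35−14=21 clicks, 22−7=15 non-clicks.
Subtract the second batch: 21−16=5 clicks and 15−7=8 non-clicks.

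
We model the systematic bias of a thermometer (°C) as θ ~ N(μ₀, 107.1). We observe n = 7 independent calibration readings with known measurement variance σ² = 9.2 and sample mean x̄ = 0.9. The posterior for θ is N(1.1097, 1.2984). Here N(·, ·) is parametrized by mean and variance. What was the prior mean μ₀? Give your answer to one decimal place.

The posterior mean is a precision-weighted average: μ_n = (τ₀μ₀ + τ_data·x̄)/(τ₀+τ_data), with τ₀=1/σ₀² and τ_data=n/σ².
Here τ₀ = 1/107.1 = 0.009337 and τ_data = 7/9.2 = 0.760870, so τ_n = 0.770207.
Rearranging for μ₀: μ₀ = (μ_n·τ_n − τ_data·x̄)/τ₀ = (1.1097·0.770207 − 0.760870·0.9) / 0.009337 = 0.169916/0.009337 ≈ 18.2.

μ₀ = 18.2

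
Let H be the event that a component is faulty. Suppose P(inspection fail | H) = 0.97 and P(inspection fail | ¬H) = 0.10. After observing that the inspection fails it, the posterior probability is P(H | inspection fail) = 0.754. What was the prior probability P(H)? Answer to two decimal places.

Bayes' rule in odds form gives O(H|E) = O(H)·[P(E|H)/P(E|¬H)], hence O(H) = O(H|E)/LR.
Posterior odds = 0.754/(1−0.754) = 3.0650. LR = 0.97/0.10 = 9.7000.
Prior odds = 3.0650/9.7000 = 0.3160, so P(H) = 0.3160/(1+0.3160) ≈ 0.24.

P(H) = 0.24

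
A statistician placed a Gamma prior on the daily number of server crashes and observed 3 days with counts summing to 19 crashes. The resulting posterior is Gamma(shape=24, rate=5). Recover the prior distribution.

Gamma(shape=5, rate=2)

Gamma–Poisson conjugacy: posterior shape = α + Σxᵢ, posterior rate = β + n.
So α = 24 − 19 = 5 and β = 5 − 3 = 2.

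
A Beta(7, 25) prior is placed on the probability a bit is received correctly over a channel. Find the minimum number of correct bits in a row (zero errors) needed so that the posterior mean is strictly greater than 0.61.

After k correct bits and 0 errors the posterior is Beta(7+k, 25), with mean (7+k)/(7+25+k).
Set (7+k)/(32+k) > 0.61 and solve: k > (0.61·32 − 7)/(1 − 0.61) = 32.103.
The smallest integer exceeding 32.103 is 33.

k = 33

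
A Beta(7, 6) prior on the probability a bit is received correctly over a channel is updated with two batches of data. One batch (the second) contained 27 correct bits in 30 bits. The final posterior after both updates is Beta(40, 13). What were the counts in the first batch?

6 correct bits and 4 errors

Because Beta–binomial updating is additive in the counts, the combined data contributed (α_post−α_prior, β_post−β_prior) successes and failures.
Total across both batches: 40−7=33 correct bits, 13−6=7 errors.
Subtract the second batch: 33−27=6 correct bits and 7−3=4 errors.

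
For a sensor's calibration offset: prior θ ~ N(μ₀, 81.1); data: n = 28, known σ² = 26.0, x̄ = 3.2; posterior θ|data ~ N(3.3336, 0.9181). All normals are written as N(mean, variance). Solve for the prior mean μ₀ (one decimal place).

The posterior mean is a precision-weighted average: μ_n = (τ₀μ₀ + τ_data·x̄)/(τ₀+τ_data), with τ₀=1/σ₀² and τ_data=n/σ².
Here τ₀ = 1/81.1 = 0.012330 and τ_data = 28/26.0 = 1.076923, so τ_n = 1.089253.
Rearranging for μ₀: μ₀ = (μ_n·τ_n − τ_data·x̄)/τ₀ = (3.3336·1.089253 − 1.076923·3.2) / 0.012330 = 0.184980/0.012330 ≈ 15.0.

μ₀ = 15.0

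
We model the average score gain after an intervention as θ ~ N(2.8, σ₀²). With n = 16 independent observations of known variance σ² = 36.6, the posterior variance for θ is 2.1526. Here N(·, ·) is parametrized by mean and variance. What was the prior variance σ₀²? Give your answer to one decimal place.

σ₀² = 36.5

Posterior precision equals prior precision plus data precision: 1/σ_n² = 1/σ₀² + n/σ².
So 1/σ₀² = 1/2.1526 − 16/36.6 = 0.464554 − 0.437158 = 0.027396.
Hence σ₀² = 1/0.027396 ≈ 36.5.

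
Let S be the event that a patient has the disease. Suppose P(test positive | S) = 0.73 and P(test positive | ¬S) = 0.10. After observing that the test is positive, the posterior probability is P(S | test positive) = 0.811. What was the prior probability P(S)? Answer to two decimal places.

P(S) = 0.37

Bayes' rule in odds form gives O(S|E) = O(S)·[P(E|S)/P(E|¬S)], hence O(S) = O(S|E)/LR.
Posterior odds = 0.811/(1−0.811) = 4.2910. LR = 0.73/0.10 = 7.3000.
Prior odds = 4.2910/7.3000 = 0.5878, so P(S) = 0.5878/(1+0.5878) ≈ 0.37.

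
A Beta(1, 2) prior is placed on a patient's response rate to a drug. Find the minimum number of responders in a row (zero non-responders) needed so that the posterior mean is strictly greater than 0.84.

After k responders and 0 non-responders the posterior is Beta(1+k, 2), with mean (1+k)/(1+2+k).
Set (1+k)/(3+k) > 0.84 and solve: k > (0.84·3 − 1)/(1 − 0.84) = 9.500.
The smallest integer exceeding 9.500 is 10.

k = 10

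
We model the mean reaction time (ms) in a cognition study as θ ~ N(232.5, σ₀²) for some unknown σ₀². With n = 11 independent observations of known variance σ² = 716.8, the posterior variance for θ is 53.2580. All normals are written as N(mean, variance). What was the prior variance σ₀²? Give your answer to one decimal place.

σ₀² = 291.5

For the Normal–Normal model with known σ², precisions add: τ_n = τ₀ + n/σ².
So 1/σ₀² = 1/53.2580 − 11/716.8 = 0.018777 − 0.015346 = 0.003431.
Hence σ₀² = 1/0.003431 ≈ 291.5.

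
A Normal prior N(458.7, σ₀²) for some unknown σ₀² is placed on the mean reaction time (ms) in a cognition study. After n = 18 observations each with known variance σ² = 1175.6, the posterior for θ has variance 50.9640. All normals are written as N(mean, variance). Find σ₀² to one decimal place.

Posterior precision equals prior precision plus data precision: 1/σ_n² = 1/σ₀² + n/σ².
So 1/σ₀² = 1/50.9640 − 18/1175.6 = 0.019622 − 0.015311 = 0.004311.
Hence σ₀² = 1/0.004311 ≈ 232.0.

σ₀² = 232.0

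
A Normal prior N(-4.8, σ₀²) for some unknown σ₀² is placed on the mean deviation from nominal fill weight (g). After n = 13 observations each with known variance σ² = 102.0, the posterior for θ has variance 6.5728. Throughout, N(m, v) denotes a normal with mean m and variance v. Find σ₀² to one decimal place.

σ₀² = 40.5

Posterior precision equals prior precision plus data precision: 1/σ_n² = 1/σ₀² + n/σ².
So 1/σ₀² = 1/6.5728 − 13/102.0 = 0.152142 − 0.127451 = 0.024691.
Hence σ₀² = 1/0.024691 ≈ 40.5.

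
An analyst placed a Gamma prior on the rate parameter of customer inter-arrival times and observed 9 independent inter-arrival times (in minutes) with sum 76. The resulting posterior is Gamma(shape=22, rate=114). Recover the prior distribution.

Gamma–exponential conjugacy: posterior shape = α + n, posterior rate = β + Σtᵢ.
So α = 22 − 9 = 13 and β = 114 − 76 = 38.

Gamma(shape=13, rate=38)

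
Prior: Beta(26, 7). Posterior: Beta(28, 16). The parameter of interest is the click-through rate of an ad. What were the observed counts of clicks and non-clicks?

2 clicks and 9 non-clicks

Under Beta–binomial conjugacy the posterior parameters are (a+s, b+f).
Match parameters: s=28−26=2, f=16−7=9.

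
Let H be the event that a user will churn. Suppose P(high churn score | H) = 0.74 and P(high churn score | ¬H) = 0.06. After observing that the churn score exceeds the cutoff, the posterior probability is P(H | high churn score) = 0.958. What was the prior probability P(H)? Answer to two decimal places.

Bayes' rule in odds form gives O(H|E) = O(H)·[P(E|H)/P(E|¬H)], hence O(H) = O(H|E)/LR.
Posterior odds = 0.958/(1−0.958) = 22.8095. LR = 0.74/0.06 = 12.3333.
Prior odds = 22.8095/12.3333 = 1.8494, so P(H) = 1.8494/(1+1.8494) ≈ 0.65.

P(H) = 0.65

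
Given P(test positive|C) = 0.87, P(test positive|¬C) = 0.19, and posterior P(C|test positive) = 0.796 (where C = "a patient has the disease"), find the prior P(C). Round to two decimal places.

P(C) = 0.46

Bayes' rule in odds form gives O(C|E) = O(C)·[P(E|C)/P(E|¬C)], hence O(C) = O(C|E)/LR.
Posterior odds = 0.796/(1−0.796) = 3.9020. LR = 0.87/0.19 = 4.5789.
Prior odds = 3.9020/4.5789 = 0.8522, so P(C) = 0.8522/(1+0.8522) ≈ 0.46.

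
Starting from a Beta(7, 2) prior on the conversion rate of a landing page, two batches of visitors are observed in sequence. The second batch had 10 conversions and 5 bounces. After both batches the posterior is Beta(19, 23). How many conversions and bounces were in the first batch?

2 conversions and 16 bounces

Because Beta–binomial updating is additive in the counts, the combined data contributed (α_post−α_prior, β_post−β_prior) successes and failures.
Total across both batches: 19−7=12 conversions, 23−2=21 bounces.
Subtract the second batch: 12−10=2 conversions and 21−5=16 bounces.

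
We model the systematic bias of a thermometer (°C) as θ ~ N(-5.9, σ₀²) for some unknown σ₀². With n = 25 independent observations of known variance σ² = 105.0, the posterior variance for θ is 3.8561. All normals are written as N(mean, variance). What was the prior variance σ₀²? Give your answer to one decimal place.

σ₀² = 47.1

For the Normal–Normal model with known σ², precisions add: τ_n = τ₀ + n/σ².
So 1/σ₀² = 1/3.8561 − 25/105.0 = 0.259329 − 0.238095 = 0.021234.
Hence σ₀² = 1/0.021234 ≈ 47.1.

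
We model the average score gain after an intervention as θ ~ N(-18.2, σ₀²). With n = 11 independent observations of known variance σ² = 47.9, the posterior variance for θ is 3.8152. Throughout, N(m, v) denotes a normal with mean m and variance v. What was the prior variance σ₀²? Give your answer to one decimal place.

σ₀² = 30.8

Posterior precision equals prior precision plus data precision: 1/σ_n² = 1/σ₀² + n/σ².
So 1/σ₀² = 1/3.8152 − 11/47.9 = 0.262109 − 0.229645 = 0.032464.
Hence σ₀² = 1/0.032464 ≈ 30.8.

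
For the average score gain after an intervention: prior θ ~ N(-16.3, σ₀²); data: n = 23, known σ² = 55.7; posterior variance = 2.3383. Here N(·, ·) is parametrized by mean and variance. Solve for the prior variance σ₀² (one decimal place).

σ₀² = 67.9

Posterior precision equals prior precision plus data precision: 1/σ_n² = 1/σ₀² + n/σ².
So 1/σ₀² = 1/2.3383 − 23/55.7 = 0.427661 − 0.412926 = 0.014735.
Hence σ₀² = 1/0.014735 ≈ 67.9.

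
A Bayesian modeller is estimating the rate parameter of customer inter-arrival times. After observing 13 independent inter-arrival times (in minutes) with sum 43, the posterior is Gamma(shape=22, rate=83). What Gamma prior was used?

For an exponential likelihood with a Gamma(α, β) prior on the rate, n observations with total T give posterior Gamma(α+n, β+T).
So α = 22 − 13 = 9 and β = 83 − 43 = 40.

Gamma(shape=9, rate=40)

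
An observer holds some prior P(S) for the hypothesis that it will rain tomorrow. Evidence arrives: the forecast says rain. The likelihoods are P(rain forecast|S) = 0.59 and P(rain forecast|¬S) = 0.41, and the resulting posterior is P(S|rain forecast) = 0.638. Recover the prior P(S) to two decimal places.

In odds form, posterior odds = prior odds × likelihood ratio, so prior odds = posterior odds ÷ LR.
Posterior odds = 0.638/(1−0.638) = 1.7624. LR = 0.59/0.41 = 1.4390.
Prior odds = 1.7624/1.4390 = 1.2247, so P(S) = 1.2247/(1+1.2247) ≈ 0.55.

P(S) = 0.55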